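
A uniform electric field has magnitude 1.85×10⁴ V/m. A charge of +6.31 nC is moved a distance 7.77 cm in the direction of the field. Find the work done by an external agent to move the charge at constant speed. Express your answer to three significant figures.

The potential change for a displacement 7.77 cm in the direction of the field is ΔV = −Ed = -1440 V.
W_ext = qΔV = -9.07×10⁻⁶ J.

-9.07×10⁻⁶ J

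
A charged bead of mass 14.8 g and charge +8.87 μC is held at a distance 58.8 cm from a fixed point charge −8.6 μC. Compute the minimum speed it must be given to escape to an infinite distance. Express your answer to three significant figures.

To just escape, total mechanical energy must reach zero at infinity: ½mv²_min + U = 0, so ½mv²_min = −U = |kQq|/r.
|U| = |kQq|/r = (8.99×10⁹ N·m²/C²)(8.60×10⁻⁶)(8.87×10⁻⁶)/(0.588) = 1.17 J.
v_min = √(2|U|/m) = √(2·1.17/0.0148) = 12.6 m/s.

12.6 m/s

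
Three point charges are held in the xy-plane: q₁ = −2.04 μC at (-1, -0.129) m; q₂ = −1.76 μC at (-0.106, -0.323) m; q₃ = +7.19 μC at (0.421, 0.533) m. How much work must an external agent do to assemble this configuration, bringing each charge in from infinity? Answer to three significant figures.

-0.162 J

The work to assemble the configuration equals its total potential energy, U = Σ kqᵢqⱼ/rᵢⱼ over all pairs.
Pair separations: r₁₂ = 0.915 m, r₁₃ = 1.57 m, r₂₃ = 1.01 m.
U = (0.0353) + (-0.0841) + (-0.113) = -0.162 J.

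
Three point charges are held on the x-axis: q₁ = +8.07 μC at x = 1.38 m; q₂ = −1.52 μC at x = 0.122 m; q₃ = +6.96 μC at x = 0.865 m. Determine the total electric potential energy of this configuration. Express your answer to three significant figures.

0.765 J

The work to assemble the configuration equals its total potential energy, U = Σ kqᵢqⱼ/rᵢⱼ over all pairs.
Pair separations: r₁₂ = 1.26 m, r₁₃ = 0.515 m, r₂₃ = 0.743 m.
U = (-0.0877) + (0.980) + (-0.128) = 0.765 J.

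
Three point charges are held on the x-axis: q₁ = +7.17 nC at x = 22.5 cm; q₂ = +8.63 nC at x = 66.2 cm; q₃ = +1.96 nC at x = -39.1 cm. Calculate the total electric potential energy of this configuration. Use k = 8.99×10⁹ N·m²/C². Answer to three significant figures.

The assembly work is the sum of pairwise potential energies, U = Σ_{i<j} kqᵢqⱼ/rᵢⱼ.
Pair separations: r₁₂ = 0.437 m, r₁₃ = 0.616 m, r₂₃ = 1.05 m.
U = (1.27×10⁻⁶) + (2.05×10⁻⁷) + (1.44×10⁻⁷) = 1.62×10⁻⁶ J.

1.62×10⁻⁶ J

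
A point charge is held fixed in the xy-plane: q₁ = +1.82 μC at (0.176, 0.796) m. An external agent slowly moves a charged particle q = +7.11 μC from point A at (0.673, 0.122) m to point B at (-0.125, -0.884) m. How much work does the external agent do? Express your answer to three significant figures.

-0.0708 J

For quasistatic motion the external work equals the change in potential energy: W_ext = qΔV = q(V_B − V_A).
At A: distance to the source charge is 0.837 m; V_A = kq₁/r = 1.95×10⁴ V.
At B: distance to the source charge is 1.71 m; V_B = kq₁/r = 9590 V.
ΔV = V_B − V_A = -9950 V.
W_ext = qΔV = (7.11×10⁻⁶ C)(-9950 V) = -0.0708 J.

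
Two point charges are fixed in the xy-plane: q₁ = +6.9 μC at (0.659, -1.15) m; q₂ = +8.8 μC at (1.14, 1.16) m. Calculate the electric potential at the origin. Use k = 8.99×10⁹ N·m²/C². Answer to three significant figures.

9.54×10⁴ V

The total potential is the scalar sum of each charge's contribution, V = Σ kqᵢ/rᵢ.
Distances from the field point to each charge: r₁ = 1.33 m, r₂ = 1.63 m.
V = k[(6.90×10⁻⁶)/(1.33) + (8.80×10⁻⁶)/(1.63)] = 9.54×10⁴ V.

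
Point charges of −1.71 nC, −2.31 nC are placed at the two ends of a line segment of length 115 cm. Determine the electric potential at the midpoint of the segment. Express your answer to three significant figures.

The total potential is the scalar sum of each charge's contribution, V = Σ kqᵢ/rᵢ.
Each charge is 0.575 m from the midpoint.
V = k[(-1.71×10⁻⁹)/(0.575) + (-2.31×10⁻⁹)/(0.575)] = -62.9 V.

-62.9 V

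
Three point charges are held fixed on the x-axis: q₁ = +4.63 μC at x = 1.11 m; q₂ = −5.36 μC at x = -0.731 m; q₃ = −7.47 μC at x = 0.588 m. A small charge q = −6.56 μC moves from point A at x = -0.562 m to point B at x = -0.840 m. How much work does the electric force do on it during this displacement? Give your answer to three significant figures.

The work done by the electric force is W_field = −ΔU = −q(V_B − V_A) = q(V_A − V_B).
At A: distances to the source charges are 1.67 m, 0.169 m, 1.15 m; V_A = Σ kqᵢ/rᵢ = -3.19×10⁵ V.
At B: distances to the source charges are 1.95 m, 0.109 m, 1.43 m; V_B = Σ kqᵢ/rᵢ = -4.68×10⁵ V.
ΔV = V_B − V_A = -1.49×10⁵ V.
W_field = −qΔV = −(-6.56×10⁻⁶ C)(-1.49×10⁵ V) = -0.978 J.

-0.978 J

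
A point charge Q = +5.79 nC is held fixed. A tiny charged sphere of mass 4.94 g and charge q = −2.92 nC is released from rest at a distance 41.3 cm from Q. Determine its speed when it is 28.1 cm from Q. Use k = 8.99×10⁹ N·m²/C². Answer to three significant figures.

8.37×10⁻³ m/s

Only the electrostatic force acts, so mechanical energy is conserved: ½mv² = U₁ − U₂ = kQq(1/r₁ − 1/r₂).
U₁ − U₂ = (8.99×10⁹ N·m²/C²)(5.79×10⁻⁹ C)(-2.92×10⁻⁹ C)(1/0.413 − 1/0.281) = 1.73×10⁻⁷ J.
v = √(2·1.73×10⁻⁷/4.94×10⁻³) = 8.37×10⁻³ m/s.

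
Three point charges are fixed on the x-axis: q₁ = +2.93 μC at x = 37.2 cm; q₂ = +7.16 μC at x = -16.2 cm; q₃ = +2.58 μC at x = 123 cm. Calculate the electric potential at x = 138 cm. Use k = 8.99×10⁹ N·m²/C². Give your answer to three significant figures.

The total potential is the scalar sum of each charge's contribution, V = Σ kqᵢ/rᵢ.
Distances from the field point to each charge: r₁ = 1.01 m, r₂ = 1.54 m, r₃ = 0.150 m.
V = k[(2.93×10⁻⁶)/(1.01) + (7.16×10⁻⁶)/(1.54) + (2.58×10⁻⁶)/(0.150)] = 2.23×10⁵ V.

2.23×10⁵ V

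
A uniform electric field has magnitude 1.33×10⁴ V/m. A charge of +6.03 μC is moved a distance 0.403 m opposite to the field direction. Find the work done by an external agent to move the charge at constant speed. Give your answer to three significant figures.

0.0323 J

The potential change for a displacement 0.403 m opposite to the field direction is ΔV = +Ed = 5360 V.
W_ext = qΔV = 0.0323 J.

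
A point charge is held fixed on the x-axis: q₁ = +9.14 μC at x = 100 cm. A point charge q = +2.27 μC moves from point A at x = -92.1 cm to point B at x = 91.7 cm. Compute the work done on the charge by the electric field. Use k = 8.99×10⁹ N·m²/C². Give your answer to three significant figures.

The work done by the electric force is W_field = −ΔU = −q(V_B − V_A) = q(V_A − V_B).
At A: distance to the source charge is 1.92 m; V_A = kq₁/r = 4.28×10⁴ V.
At B: distance to the source charge is 0.0830 m; V_B = kq₁/r = 9.90×10⁵ V.
ΔV = V_B − V_A = 9.47×10⁵ V.
W_field = −qΔV = −(2.27×10⁻⁶ C)(9.47×10⁵ V) = -2.15 J.

-2.15 J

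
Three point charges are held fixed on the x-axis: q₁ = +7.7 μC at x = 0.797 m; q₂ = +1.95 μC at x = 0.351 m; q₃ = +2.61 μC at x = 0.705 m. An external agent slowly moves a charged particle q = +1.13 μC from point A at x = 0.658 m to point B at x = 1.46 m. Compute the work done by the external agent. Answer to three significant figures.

-1.02 J

For quasistatic motion the external work equals the change in potential energy: W_ext = qΔV = q(V_B − V_A).
At A: distances to the source charges are 0.139 m, 0.307 m, 0.0470 m; V_A = Σ kqᵢ/rᵢ = 1.05×10⁶ V.
At B: distances to the source charges are 0.663 m, 1.11 m, 0.755 m; V_B = Σ kqᵢ/rᵢ = 1.51×10⁵ V.
ΔV = V_B − V_A = -9.03×10⁵ V.
W_ext = qΔV = (1.13×10⁻⁶ C)(-9.03×10⁵ V) = -1.02 J.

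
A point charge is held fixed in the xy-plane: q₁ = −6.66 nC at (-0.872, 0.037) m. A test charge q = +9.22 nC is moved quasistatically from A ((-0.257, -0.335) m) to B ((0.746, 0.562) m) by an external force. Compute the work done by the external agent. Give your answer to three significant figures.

4.44×10⁻⁷ J

For quasistatic motion the external work equals the change in potential energy: W_ext = qΔV = q(V_B − V_A).
At A: distance to the source charge is 0.719 m; V_A = kq₁/r = -83.3 V.
At B: distance to the source charge is 1.70 m; V_B = kq₁/r = -35.2 V.
ΔV = V_B − V_A = 48.1 V.
W_ext = qΔV = (9.22×10⁻⁹ C)(48.1 V) = 4.44×10⁻⁷ J.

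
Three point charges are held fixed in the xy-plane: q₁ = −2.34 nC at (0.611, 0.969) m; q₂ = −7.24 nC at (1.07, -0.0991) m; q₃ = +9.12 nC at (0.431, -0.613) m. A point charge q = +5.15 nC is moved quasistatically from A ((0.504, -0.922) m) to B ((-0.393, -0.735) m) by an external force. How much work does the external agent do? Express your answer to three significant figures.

-6.95×10⁻⁷ J

For quasistatic motion the external work equals the change in potential energy: W_ext = qΔV = q(V_B − V_A).
At A: distances to the source charges are 1.89 m, 0.999 m, 0.318 m; V_A = Σ kqᵢ/rᵢ = 182 V.
At B: distances to the source charges are 1.98 m, 1.60 m, 0.833 m; V_B = Σ kqᵢ/rᵢ = 47.0 V.
ΔV = V_B − V_A = -135 V.
W_ext = qΔV = (5.15×10⁻⁹ C)(-135 V) = -6.95×10⁻⁷ J.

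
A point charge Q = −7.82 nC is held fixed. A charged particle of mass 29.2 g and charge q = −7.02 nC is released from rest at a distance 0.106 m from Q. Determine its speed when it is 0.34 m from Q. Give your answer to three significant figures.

Only the electrostatic force acts, so mechanical energy is conserved: ½mv² = U₁ − U₂ = kQq(1/r₁ − 1/r₂).
U₁ − U₂ = (8.99×10⁹ N·m²/C²)(-7.82×10⁻⁹ C)(-7.02×10⁻⁹ C)(1/0.106 − 1/0.340) = 3.20×10⁻⁶ J.
v = √(2·3.20×10⁻⁶/0.0292) = 0.0148 m/s.

0.0148 m/s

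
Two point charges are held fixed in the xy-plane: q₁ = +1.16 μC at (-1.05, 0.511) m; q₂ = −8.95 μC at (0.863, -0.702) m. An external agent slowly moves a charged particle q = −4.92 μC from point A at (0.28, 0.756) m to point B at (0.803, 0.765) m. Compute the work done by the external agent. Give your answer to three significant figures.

For quasistatic motion the external work equals the change in potential energy: W_ext = qΔV = q(V_B − V_A).
At A: distances to the source charges are 1.35 m, 1.57 m; V_A = Σ kqᵢ/rᵢ = -4.35×10⁴ V.
At B: distances to the source charges are 1.87 m, 1.47 m; V_B = Σ kqᵢ/rᵢ = -4.92×10⁴ V.
ΔV = V_B − V_A = -5700 V.
W_ext = qΔV = (-4.92×10⁻⁶ C)(-5700 V) = 0.0280 J.

0.0280 J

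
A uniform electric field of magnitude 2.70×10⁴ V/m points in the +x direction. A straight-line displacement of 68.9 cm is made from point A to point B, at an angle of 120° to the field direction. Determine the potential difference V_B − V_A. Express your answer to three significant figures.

Only the component of displacement along E changes the potential: ΔV = −E·d·cosθ.
ΔV = −(2.70×10⁴ V/m)(0.689 m)cos120° = 9300 V.

9300 V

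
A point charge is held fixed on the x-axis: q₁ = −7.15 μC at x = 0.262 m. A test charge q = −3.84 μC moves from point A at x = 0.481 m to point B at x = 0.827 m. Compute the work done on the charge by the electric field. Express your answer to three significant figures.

0.690 J

The work done by the electric force is W_field = −ΔU = −q(V_B − V_A) = q(V_A − V_B).
At A: distance to the source charge is 0.219 m; V_A = kq₁/r = -2.94×10⁵ V.
At B: distance to the source charge is 0.565 m; V_B = kq₁/r = -1.14×10⁵ V.
ΔV = V_B − V_A = 1.80×10⁵ V.
W_field = −qΔV = −(-3.84×10⁻⁶ C)(1.80×10⁵ V) = 0.690 J.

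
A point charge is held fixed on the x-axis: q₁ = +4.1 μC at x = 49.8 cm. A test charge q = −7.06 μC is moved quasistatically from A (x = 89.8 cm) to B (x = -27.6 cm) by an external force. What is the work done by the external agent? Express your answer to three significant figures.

For quasistatic motion the external work equals the change in potential energy: W_ext = qΔV = q(V_B − V_A).
At A: distance to the source charge is 0.400 m; V_A = kq₁/r = 9.21×10⁴ V.
At B: distance to the source charge is 0.774 m; V_B = kq₁/r = 4.76×10⁴ V.
ΔV = V_B − V_A = -4.45×10⁴ V.
W_ext = qΔV = (-7.06×10⁻⁶ C)(-4.45×10⁴ V) = 0.314 J.

0.314 J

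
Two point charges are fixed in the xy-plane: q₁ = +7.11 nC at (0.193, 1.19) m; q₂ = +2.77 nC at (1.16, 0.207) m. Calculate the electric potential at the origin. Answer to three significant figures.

74.2 V

Electric potential is a scalar, so the contributions from each charge add algebraically: V = Σ kqᵢ/rᵢ.
Distances from the field point to each charge: r₁ = 1.21 m, r₂ = 1.18 m.
V = k[(7.11×10⁻⁹)/(1.21) + (2.77×10⁻⁹)/(1.18)] = 74.2 V.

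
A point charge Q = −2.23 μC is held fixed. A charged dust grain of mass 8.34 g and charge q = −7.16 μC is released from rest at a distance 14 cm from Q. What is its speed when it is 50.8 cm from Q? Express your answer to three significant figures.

Only the electrostatic force acts, so mechanical energy is conserved: ½mv² = U₁ − U₂ = kQq(1/r₁ − 1/r₂).
U₁ − U₂ = (8.99×10⁹ N·m²/C²)(-2.23×10⁻⁶ C)(-7.16×10⁻⁶ C)(1/0.140 − 1/0.508) = 0.743 J.
v = √(2·0.743/8.34×10⁻³) = 13.3 m/s.

13.3 m/s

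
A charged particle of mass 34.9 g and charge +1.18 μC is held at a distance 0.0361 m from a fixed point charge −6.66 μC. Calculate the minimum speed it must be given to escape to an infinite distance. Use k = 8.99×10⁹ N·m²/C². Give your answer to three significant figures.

To just escape, total mechanical energy must reach zero at infinity: ½mv²_min + U = 0, so ½mv²_min = −U = |kQq|/r.
|U| = |kQq|/r = (8.99×10⁹ N·m²/C²)(6.66×10⁻⁶)(1.18×10⁻⁶)/(0.0361) = 1.96 J.
v_min = √(2|U|/m) = √(2·1.96/0.0349) = 10.6 m/s.

10.6 m/s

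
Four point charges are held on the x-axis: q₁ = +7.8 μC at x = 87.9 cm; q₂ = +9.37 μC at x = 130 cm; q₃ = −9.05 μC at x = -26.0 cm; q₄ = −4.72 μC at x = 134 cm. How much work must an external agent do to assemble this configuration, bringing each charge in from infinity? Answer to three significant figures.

-9.90 J

The work to assemble the configuration equals its total potential energy, U = Σ kqᵢqⱼ/rᵢⱼ over all pairs.
Pair separations: r₁₂ = 0.421 m, r₁₃ = 1.14 m, r₁₄ = 0.461 m, r₂₃ = 1.56 m, r₂₄ = 0.0400 m, r₃₄ = 1.60 m.
Summing all 6 pair terms gives U = -9.90 J.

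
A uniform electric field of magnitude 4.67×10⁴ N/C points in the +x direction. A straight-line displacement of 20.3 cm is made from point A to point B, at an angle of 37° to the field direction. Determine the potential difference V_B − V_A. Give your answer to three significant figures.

-7570 V

Only the component of displacement along E changes the potential: ΔV = −E·d·cosθ.
ΔV = −(4.67×10⁴ V/m)(0.203 m)cos37° = -7570 V.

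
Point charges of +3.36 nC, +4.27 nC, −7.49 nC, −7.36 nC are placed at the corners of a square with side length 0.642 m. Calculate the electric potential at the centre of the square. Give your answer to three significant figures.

Electric potential is a scalar, so the contributions from each charge add algebraically: V = Σ kqᵢ/rᵢ.
The distance from each corner to the centre is a√2/2 = 0.454 m.
V = k[(3.36×10⁻⁹)/(0.454) + (4.27×10⁻⁹)/(0.454) + (-7.49×10⁻⁹)/(0.454) + (-7.36×10⁻⁹)/(0.454)] = -143 V.

-143 V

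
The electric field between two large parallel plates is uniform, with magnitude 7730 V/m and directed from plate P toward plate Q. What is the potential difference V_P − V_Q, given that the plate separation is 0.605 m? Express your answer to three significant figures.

In a uniform field, potential decreases in the direction of E: ΔV = −E·d for a displacement d parallel to E.
Going from Q to P is a displacement of 0.605 m opposite to the field, so V_P − V_Q = +Ed = 4680 V.

4680 V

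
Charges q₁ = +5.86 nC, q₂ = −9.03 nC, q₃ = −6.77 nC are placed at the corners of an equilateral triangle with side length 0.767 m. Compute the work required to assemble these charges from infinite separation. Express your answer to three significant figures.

The assembly work is the sum of pairwise potential energies, U = Σ_{i<j} kqᵢqⱼ/rᵢⱼ.
All three pair separations equal the side length, 0.767 m.
U = (-6.20×10⁻⁷) + (-4.65×10⁻⁷) + (7.17×10⁻⁷) = -3.69×10⁻⁷ J.

-3.69×10⁻⁷ J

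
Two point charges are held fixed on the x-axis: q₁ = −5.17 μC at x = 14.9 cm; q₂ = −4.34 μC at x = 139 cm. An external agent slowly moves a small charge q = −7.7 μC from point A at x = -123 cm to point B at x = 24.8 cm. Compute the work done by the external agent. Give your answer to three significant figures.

3.50 J

For quasistatic motion the external work equals the change in potential energy: W_ext = qΔV = q(V_B − V_A).
At A: distances to the source charges are 1.38 m, 2.62 m; V_A = Σ kqᵢ/rᵢ = -4.86×10⁴ V.
At B: distances to the source charges are 0.0990 m, 1.14 m; V_B = Σ kqᵢ/rᵢ = -5.04×10⁵ V.
ΔV = V_B − V_A = -4.55×10⁵ V.
W_ext = qΔV = (-7.70×10⁻⁶ C)(-4.55×10⁵ V) = 3.50 J.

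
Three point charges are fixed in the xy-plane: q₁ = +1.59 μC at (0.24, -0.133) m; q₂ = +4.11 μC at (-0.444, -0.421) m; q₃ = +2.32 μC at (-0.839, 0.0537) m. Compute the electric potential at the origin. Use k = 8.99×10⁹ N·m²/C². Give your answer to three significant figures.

1.37×10⁵ V

Electric potential is a scalar, so the contributions from each charge add algebraically: V = Σ kqᵢ/rᵢ.
Distances from the field point to each charge: r₁ = 0.274 m, r₂ = 0.612 m, r₃ = 0.841 m.
V = k[(1.59×10⁻⁶)/(0.274) + (4.11×10⁻⁶)/(0.612) + (2.32×10⁻⁶)/(0.841)] = 1.37×10⁵ V.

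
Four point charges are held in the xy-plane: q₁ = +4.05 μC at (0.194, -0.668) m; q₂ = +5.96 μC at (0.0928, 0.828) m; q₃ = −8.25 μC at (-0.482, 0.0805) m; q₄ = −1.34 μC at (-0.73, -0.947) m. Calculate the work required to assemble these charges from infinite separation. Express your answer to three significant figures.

-0.615 J

The work to assemble the configuration equals its total potential energy, U = Σ kqᵢqⱼ/rᵢⱼ over all pairs.
Pair separations: r₁₂ = 1.50 m, r₁₃ = 1.01 m, r₁₄ = 0.965 m, r₂₃ = 0.943 m, r₂₄ = 1.96 m, r₃₄ = 1.06 m.
Summing all 6 pair terms gives U = -0.615 J.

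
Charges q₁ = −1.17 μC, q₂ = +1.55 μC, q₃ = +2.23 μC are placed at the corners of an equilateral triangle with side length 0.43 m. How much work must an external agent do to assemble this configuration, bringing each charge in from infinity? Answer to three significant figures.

The assembly work is the sum of pairwise potential energies, U = Σ_{i<j} kqᵢqⱼ/rᵢⱼ.
All three pair separations equal the side length, 0.430 m.
U = (-0.0379) + (-0.0545) + (0.0723) = -0.0202 J.

-0.0202 J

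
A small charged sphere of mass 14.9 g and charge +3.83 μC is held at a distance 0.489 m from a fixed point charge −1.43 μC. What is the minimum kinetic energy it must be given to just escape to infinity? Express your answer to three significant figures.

To just escape, total mechanical energy must reach zero at infinity: ½mv²_min + U = 0, so ½mv²_min = −U = |kQq|/r.
|U| = |kQq|/r = (8.99×10⁹ N·m²/C²)(1.43×10⁻⁶)(3.83×10⁻⁶)/(0.489) = 0.101 J.

0.101 J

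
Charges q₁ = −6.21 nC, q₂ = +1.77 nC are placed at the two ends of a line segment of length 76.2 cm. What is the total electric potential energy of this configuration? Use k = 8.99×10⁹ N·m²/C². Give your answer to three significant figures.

The work to assemble the configuration equals its total potential energy, U = Σ kqᵢqⱼ/rᵢⱼ over all pairs.
The separation is r = 0.762 m.
U = (-1.30×10⁻⁷) = -1.30×10⁻⁷ J.

-1.30×10⁻⁷ J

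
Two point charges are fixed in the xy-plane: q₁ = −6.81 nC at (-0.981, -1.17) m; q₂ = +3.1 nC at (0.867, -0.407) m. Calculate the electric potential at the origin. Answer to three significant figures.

-11.0 V

Electric potential is a scalar, so the contributions from each charge add algebraically: V = Σ kqᵢ/rᵢ.
Distances from the field point to each charge: r₁ = 1.53 m, r₂ = 0.958 m.
V = k[(-6.81×10⁻⁹)/(1.53) + (3.10×10⁻⁹)/(0.958)] = -11.0 V.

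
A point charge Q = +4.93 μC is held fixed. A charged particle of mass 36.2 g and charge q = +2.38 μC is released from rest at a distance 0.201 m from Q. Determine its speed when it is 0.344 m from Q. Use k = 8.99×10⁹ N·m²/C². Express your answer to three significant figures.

3.47 m/s

Only the electrostatic force acts, so mechanical energy is conserved: ½mv² = U₁ − U₂ = kQq(1/r₁ − 1/r₂).
U₁ − U₂ = (8.99×10⁹ N·m²/C²)(4.93×10⁻⁶ C)(2.38×10⁻⁶ C)(1/0.201 − 1/0.344) = 0.218 J.
v = √(2·0.218/0.0362) = 3.47 m/s.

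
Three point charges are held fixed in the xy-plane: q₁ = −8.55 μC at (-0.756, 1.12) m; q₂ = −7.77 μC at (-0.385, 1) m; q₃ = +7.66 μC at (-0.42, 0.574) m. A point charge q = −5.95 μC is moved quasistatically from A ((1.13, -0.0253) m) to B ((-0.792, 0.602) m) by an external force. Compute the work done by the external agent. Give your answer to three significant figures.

0.325 J

For quasistatic motion the external work equals the change in potential energy: W_ext = qΔV = q(V_B − V_A).
At A: distances to the source charges are 2.21 m, 1.83 m, 1.66 m; V_A = Σ kqᵢ/rᵢ = -3.16×10⁴ V.
At B: distances to the source charges are 0.519 m, 0.569 m, 0.373 m; V_B = Σ kqᵢ/rᵢ = -8.61×10⁴ V.
ΔV = V_B − V_A = -5.46×10⁴ V.
W_ext = qΔV = (-5.95×10⁻⁶ C)(-5.46×10⁴ V) = 0.325 J.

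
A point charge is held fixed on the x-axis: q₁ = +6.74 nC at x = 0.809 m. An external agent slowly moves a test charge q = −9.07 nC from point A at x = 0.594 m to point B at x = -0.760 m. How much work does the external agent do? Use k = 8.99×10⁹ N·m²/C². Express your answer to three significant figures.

2.21×10⁻⁶ J

For quasistatic motion the external work equals the change in potential energy: W_ext = qΔV = q(V_B − V_A).
At A: distance to the source charge is 0.215 m; V_A = kq₁/r = 282 V.
At B: distance to the source charge is 1.57 m; V_B = kq₁/r = 38.6 V.
ΔV = V_B − V_A = -243 V.
W_ext = qΔV = (-9.07×10⁻⁹ C)(-243 V) = 2.21×10⁻⁶ J.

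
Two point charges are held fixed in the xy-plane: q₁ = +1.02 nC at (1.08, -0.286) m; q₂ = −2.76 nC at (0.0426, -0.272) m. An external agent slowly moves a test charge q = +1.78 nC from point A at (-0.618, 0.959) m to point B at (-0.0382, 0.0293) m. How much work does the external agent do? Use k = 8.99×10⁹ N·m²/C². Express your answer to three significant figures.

-1.04×10⁻⁷ J

For quasistatic motion the external work equals the change in potential energy: W_ext = qΔV = q(V_B − V_A).
At A: distances to the source charges are 2.11 m, 1.40 m; V_A = Σ kqᵢ/rᵢ = -13.4 V.
At B: distances to the source charges are 1.16 m, 0.312 m; V_B = Σ kqᵢ/rᵢ = -71.6 V.
ΔV = V_B − V_A = -58.2 V.
W_ext = qΔV = (1.78×10⁻⁹ C)(-58.2 V) = -1.04×10⁻⁷ J.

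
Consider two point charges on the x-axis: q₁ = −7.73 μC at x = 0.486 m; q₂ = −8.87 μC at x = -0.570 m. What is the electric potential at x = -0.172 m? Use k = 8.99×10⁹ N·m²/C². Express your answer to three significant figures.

Electric potential is a scalar, so the contributions from each charge add algebraically: V = Σ kqᵢ/rᵢ.
Distances from the field point to each charge: r₁ = 0.658 m, r₂ = 0.398 m.
V = k[(-7.73×10⁻⁶)/(0.658) + (-8.87×10⁻⁶)/(0.398)] = -3.06×10⁵ V.

-3.06×10⁵ V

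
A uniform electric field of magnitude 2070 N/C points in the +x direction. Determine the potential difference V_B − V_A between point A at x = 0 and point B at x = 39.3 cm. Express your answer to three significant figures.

-814 V

In a uniform field, potential decreases in the direction of E: V_B − V_A = −E·Δx.
V_B − V_A = −(2070 V/m)(0.393 m) = -814 V.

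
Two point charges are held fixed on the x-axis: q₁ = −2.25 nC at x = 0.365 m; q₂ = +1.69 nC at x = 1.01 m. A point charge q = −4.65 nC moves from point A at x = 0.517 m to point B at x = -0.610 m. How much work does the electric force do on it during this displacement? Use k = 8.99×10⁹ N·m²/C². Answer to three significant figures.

4.23×10⁻⁷ J

The work done by the electric force is W_field = −ΔU = −q(V_B − V_A) = q(V_A − V_B).
At A: distances to the source charges are 0.152 m, 0.493 m; V_A = Σ kqᵢ/rᵢ = -102 V.
At B: distances to the source charges are 0.975 m, 1.62 m; V_B = Σ kqᵢ/rᵢ = -11.4 V.
ΔV = V_B − V_A = 90.9 V.
W_field = −qΔV = −(-4.65×10⁻⁹ C)(90.9 V) = 4.23×10⁻⁷ J.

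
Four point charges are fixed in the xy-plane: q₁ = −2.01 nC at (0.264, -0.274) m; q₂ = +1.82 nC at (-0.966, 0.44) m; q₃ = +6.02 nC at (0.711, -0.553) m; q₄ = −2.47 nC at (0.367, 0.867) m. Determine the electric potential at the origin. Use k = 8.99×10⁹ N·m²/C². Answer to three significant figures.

The total potential is the scalar sum of each charge's contribution, V = Σ kqᵢ/rᵢ.
Distances from the field point to each charge: r₁ = 0.380 m, r₂ = 1.06 m, r₃ = 0.901 m, r₄ = 0.941 m.
V = k[(-2.01×10⁻⁹)/(0.380) + (1.82×10⁻⁹)/(1.06) + (6.02×10⁻⁹)/(0.901) + (-2.47×10⁻⁹)/(0.941)] = 4.42 V.

4.42 V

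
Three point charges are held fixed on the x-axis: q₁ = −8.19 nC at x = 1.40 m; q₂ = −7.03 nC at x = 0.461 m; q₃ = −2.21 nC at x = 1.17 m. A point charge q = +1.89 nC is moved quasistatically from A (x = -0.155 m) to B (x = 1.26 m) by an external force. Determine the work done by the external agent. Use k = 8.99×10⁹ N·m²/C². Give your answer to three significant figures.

-1.25×10⁻⁶ J

For quasistatic motion the external work equals the change in potential energy: W_ext = qΔV = q(V_B − V_A).
At A: distances to the source charges are 1.55 m, 0.616 m, 1.32 m; V_A = Σ kqᵢ/rᵢ = -165 V.
At B: distances to the source charges are 0.140 m, 0.799 m, 0.0900 m; V_B = Σ kqᵢ/rᵢ = -826 V.
ΔV = V_B − V_A = -661 V.
W_ext = qΔV = (1.89×10⁻⁹ C)(-661 V) = -1.25×10⁻⁶ J.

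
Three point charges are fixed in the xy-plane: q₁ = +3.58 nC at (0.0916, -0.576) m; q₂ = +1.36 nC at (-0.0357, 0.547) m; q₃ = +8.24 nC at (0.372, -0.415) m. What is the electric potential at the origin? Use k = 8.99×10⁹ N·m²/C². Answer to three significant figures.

210 V

The total potential is the scalar sum of each charge's contribution, V = Σ kqᵢ/rᵢ.
Distances from the field point to each charge: r₁ = 0.583 m, r₂ = 0.548 m, r₃ = 0.557 m.
V = k[(3.58×10⁻⁹)/(0.583) + (1.36×10⁻⁹)/(0.548) + (8.24×10⁻⁹)/(0.557)] = 210 V.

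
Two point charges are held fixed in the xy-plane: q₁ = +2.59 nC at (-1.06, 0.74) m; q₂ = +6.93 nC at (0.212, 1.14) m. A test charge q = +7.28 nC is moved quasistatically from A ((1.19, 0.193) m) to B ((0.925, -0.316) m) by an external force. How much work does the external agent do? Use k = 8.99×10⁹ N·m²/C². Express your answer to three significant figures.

-5.12×10⁻⁸ J

For quasistatic motion the external work equals the change in potential energy: W_ext = qΔV = q(V_B − V_A).
At A: distances to the source charges are 2.32 m, 1.36 m; V_A = Σ kqᵢ/rᵢ = 55.8 V.
At B: distances to the source charges are 2.25 m, 1.62 m; V_B = Σ kqᵢ/rᵢ = 48.8 V.
ΔV = V_B − V_A = -7.03 V.
W_ext = qΔV = (7.28×10⁻⁹ C)(-7.03 V) = -5.12×10⁻⁸ J.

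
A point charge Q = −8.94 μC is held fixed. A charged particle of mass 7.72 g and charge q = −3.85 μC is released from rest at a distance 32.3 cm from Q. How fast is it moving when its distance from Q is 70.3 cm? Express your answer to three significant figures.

11.6 m/s

Only the electrostatic force acts, so mechanical energy is conserved: ½mv² = U₁ − U₂ = kQq(1/r₁ − 1/r₂).
U₁ − U₂ = (8.99×10⁹ N·m²/C²)(-8.94×10⁻⁶ C)(-3.85×10⁻⁶ C)(1/0.323 − 1/0.703) = 0.518 J.
v = √(2·0.518/7.72×10⁻³) = 11.6 m/s.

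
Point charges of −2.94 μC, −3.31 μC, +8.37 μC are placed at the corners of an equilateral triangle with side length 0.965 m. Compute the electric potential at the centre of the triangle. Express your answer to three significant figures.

Electric potential is a scalar, so the contributions from each charge add algebraically: V = Σ kqᵢ/rᵢ.
The distance from each vertex to the centroid is a/√3 = 0.557 m.
V = k[(-2.94×10⁻⁶)/(0.557) + (-3.31×10⁻⁶)/(0.557) + (8.37×10⁻⁶)/(0.557)] = 3.42×10⁴ V.

3.42×10⁴ V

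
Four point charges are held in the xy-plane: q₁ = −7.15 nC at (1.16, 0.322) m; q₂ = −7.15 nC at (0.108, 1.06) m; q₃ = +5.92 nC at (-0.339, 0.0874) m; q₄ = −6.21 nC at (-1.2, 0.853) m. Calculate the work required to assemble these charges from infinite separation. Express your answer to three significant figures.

-6.91×10⁻⁸ J

The work to assemble the configuration equals its total potential energy, U = Σ kqᵢqⱼ/rᵢⱼ over all pairs.
Pair separations: r₁₂ = 1.29 m, r₁₃ = 1.52 m, r₁₄ = 2.42 m, r₂₃ = 1.07 m, r₂₄ = 1.32 m, r₃₄ = 1.15 m.
Summing all 6 pair terms gives U = -6.91×10⁻⁸ J.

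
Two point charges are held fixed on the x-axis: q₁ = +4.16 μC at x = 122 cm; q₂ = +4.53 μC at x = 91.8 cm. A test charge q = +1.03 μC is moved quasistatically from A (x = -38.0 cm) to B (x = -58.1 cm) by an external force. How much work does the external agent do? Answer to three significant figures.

-7.02×10⁻³ J

For quasistatic motion the external work equals the change in potential energy: W_ext = qΔV = q(V_B − V_A).
At A: distances to the source charges are 1.60 m, 1.30 m; V_A = Σ kqᵢ/rᵢ = 5.47×10⁴ V.
At B: distances to the source charges are 1.80 m, 1.50 m; V_B = Σ kqᵢ/rᵢ = 4.79×10⁴ V.
ΔV = V_B − V_A = -6820 V.
W_ext = qΔV = (1.03×10⁻⁶ C)(-6820 V) = -7.02×10⁻³ J.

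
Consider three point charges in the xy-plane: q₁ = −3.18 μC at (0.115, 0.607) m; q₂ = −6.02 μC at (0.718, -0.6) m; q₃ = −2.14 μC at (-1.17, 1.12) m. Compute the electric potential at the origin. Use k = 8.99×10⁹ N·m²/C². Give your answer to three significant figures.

-1.16×10⁵ V

The total potential is the scalar sum of each charge's contribution, V = Σ kqᵢ/rᵢ.
Distances from the field point to each charge: r₁ = 0.618 m, r₂ = 0.936 m, r₃ = 1.62 m.
V = k[(-3.18×10⁻⁶)/(0.618) + (-6.02×10⁻⁶)/(0.936) + (-2.14×10⁻⁶)/(1.62)] = -1.16×10⁵ V.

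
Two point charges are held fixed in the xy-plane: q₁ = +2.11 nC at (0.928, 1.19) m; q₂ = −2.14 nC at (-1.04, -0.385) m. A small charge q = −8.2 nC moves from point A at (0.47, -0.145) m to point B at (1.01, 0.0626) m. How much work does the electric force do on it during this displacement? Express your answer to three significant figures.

The work done by the electric force is W_field = −ΔU = −q(V_B − V_A) = q(V_A − V_B).
At A: distances to the source charges are 1.41 m, 1.53 m; V_A = Σ kqᵢ/rᵢ = 0.857 V.
At B: distances to the source charges are 1.13 m, 2.10 m; V_B = Σ kqᵢ/rᵢ = 7.61 V.
ΔV = V_B − V_A = 6.76 V.
W_field = −qΔV = −(-8.20×10⁻⁹ C)(6.76 V) = 5.54×10⁻⁸ J.

5.54×10⁻⁸ J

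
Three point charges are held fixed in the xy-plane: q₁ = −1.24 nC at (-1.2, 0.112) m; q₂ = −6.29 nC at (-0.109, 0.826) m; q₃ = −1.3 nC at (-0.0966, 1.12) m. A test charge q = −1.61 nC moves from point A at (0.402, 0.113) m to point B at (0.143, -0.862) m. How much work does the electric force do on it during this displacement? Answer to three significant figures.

The work done by the electric force is W_field = −ΔU = −q(V_B − V_A) = q(V_A − V_B).
At A: distances to the source charges are 1.60 m, 0.877 m, 1.12 m; V_A = Σ kqᵢ/rᵢ = -81.8 V.
At B: distances to the source charges are 1.66 m, 1.71 m, 2.00 m; V_B = Σ kqᵢ/rᵢ = -45.7 V.
ΔV = V_B − V_A = 36.1 V.
W_field = −qΔV = −(-1.61×10⁻⁹ C)(36.1 V) = 5.81×10⁻⁸ J.

5.81×10⁻⁸ J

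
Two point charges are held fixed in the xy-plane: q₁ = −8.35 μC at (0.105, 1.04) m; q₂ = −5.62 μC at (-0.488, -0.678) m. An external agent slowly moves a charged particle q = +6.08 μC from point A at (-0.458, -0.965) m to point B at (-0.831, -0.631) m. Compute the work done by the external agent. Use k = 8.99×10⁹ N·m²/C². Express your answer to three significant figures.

For quasistatic motion the external work equals the change in potential energy: W_ext = qΔV = q(V_B − V_A).
At A: distances to the source charges are 2.08 m, 0.289 m; V_A = Σ kqᵢ/rᵢ = -2.11×10⁵ V.
At B: distances to the source charges are 1.92 m, 0.346 m; V_B = Σ kqᵢ/rᵢ = -1.85×10⁵ V.
ΔV = V_B − V_A = 2.60×10⁴ V.
W_ext = qΔV = (6.08×10⁻⁶ C)(2.60×10⁴ V) = 0.158 J.

0.158 J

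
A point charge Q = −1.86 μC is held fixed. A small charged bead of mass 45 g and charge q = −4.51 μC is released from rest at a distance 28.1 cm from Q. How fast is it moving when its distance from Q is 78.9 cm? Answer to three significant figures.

2.77 m/s

Only the electrostatic force acts, so mechanical energy is conserved: ½mv² = U₁ − U₂ = kQq(1/r₁ − 1/r₂).
U₁ − U₂ = (8.99×10⁹ N·m²/C²)(-1.86×10⁻⁶ C)(-4.51×10⁻⁶ C)(1/0.281 − 1/0.789) = 0.173 J.
v = √(2·0.173/0.0450) = 2.77 m/s.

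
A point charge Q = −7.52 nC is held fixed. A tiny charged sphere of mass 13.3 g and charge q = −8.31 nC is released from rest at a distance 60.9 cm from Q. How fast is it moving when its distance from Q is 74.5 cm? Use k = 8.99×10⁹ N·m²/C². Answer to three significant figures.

Only the electrostatic force acts, so mechanical energy is conserved: ½mv² = U₁ − U₂ = kQq(1/r₁ − 1/r₂).
U₁ − U₂ = (8.99×10⁹ N·m²/C²)(-7.52×10⁻⁹ C)(-8.31×10⁻⁹ C)(1/0.609 − 1/0.745) = 1.68×10⁻⁷ J.
v = √(2·1.68×10⁻⁷/0.0133) = 5.03×10⁻³ m/s.

5.03×10⁻³ m/s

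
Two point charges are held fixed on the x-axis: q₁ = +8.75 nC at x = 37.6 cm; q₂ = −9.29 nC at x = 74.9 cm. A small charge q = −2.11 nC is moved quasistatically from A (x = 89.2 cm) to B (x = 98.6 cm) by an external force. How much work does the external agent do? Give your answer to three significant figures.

-4.39×10⁻⁷ J

For quasistatic motion the external work equals the change in potential energy: W_ext = qΔV = q(V_B − V_A).
At A: distances to the source charges are 0.516 m, 0.143 m; V_A = Σ kqᵢ/rᵢ = -432 V.
At B: distances to the source charges are 0.610 m, 0.237 m; V_B = Σ kqᵢ/rᵢ = -223 V.
ΔV = V_B − V_A = 208 V.
W_ext = qΔV = (-2.11×10⁻⁹ C)(208 V) = -4.39×10⁻⁷ J.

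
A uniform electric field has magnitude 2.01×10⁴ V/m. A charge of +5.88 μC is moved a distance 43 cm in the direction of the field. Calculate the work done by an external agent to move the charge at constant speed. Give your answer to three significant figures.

-0.0508 J

The potential change for a displacement 43 cm in the direction of the field is ΔV = −Ed = -8640 V.
W_ext = qΔV = -0.0508 J.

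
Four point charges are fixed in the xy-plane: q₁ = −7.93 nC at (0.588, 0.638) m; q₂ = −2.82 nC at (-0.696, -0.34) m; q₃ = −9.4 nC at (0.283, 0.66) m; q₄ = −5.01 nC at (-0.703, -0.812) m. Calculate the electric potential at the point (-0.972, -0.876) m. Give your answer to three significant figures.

The total potential is the scalar sum of each charge's contribution, V = Σ kqᵢ/rᵢ.
Distances from the field point to each charge: r₁ = 2.17 m, r₂ = 0.603 m, r₃ = 1.98 m, r₄ = 0.277 m.
V = k[(-7.93×10⁻⁹)/(2.17) + (-2.82×10⁻⁹)/(0.603) + (-9.40×10⁻⁹)/(1.98) + (-5.01×10⁻⁹)/(0.277)] = -280 V.

-280 V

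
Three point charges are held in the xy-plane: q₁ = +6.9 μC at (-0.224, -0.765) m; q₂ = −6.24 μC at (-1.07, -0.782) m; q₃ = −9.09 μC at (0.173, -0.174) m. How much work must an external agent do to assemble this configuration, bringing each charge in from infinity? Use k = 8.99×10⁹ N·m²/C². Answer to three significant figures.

The work to assemble the configuration equals its total potential energy, U = Σ kqᵢqⱼ/rᵢⱼ over all pairs.
Pair separations: r₁₂ = 0.846 m, r₁₃ = 0.712 m, r₂₃ = 1.38 m.
U = (-0.457) + (-0.792) + (0.369) = -0.881 J.

-0.881 J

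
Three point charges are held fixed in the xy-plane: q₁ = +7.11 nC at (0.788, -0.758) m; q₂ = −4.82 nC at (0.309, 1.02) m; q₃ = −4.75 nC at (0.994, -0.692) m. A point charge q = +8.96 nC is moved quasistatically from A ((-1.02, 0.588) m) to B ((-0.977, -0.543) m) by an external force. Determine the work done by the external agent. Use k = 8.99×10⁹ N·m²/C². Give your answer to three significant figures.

For quasistatic motion the external work equals the change in potential energy: W_ext = qΔV = q(V_B − V_A).
At A: distances to the source charges are 2.25 m, 1.40 m, 2.39 m; V_A = Σ kqᵢ/rᵢ = -20.5 V.
At B: distances to the source charges are 1.78 m, 2.02 m, 1.98 m; V_B = Σ kqᵢ/rᵢ = -7.06 V.
ΔV = V_B − V_A = 13.5 V.
W_ext = qΔV = (8.96×10⁻⁹ C)(13.5 V) = 1.21×10⁻⁷ J.

1.21×10⁻⁷ J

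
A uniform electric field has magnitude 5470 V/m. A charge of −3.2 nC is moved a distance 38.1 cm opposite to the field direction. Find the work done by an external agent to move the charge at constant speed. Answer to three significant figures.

The potential change for a displacement 38.1 cm opposite to the field direction is ΔV = +Ed = 2080 V.
W_ext = qΔV = -6.67×10⁻⁶ J.

-6.67×10⁻⁶ J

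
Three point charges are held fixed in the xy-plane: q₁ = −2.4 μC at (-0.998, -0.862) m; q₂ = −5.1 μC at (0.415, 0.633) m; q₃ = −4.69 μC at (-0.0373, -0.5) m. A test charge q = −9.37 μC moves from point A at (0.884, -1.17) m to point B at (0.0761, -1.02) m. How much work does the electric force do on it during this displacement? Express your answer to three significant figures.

The work done by the electric force is W_field = −ΔU = −q(V_B − V_A) = q(V_A − V_B).
At A: distances to the source charges are 1.91 m, 1.86 m, 1.14 m; V_A = Σ kqᵢ/rᵢ = -7.29×10⁴ V.
At B: distances to the source charges are 1.09 m, 1.69 m, 0.532 m; V_B = Σ kqᵢ/rᵢ = -1.26×10⁵ V.
ΔV = V_B − V_A = -5.33×10⁴ V.
W_field = −qΔV = −(-9.37×10⁻⁶ C)(-5.33×10⁴ V) = -0.500 J.

-0.500 J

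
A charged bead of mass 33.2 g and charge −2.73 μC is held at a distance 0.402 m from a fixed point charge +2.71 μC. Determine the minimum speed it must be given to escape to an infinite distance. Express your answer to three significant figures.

To just escape, total mechanical energy must reach zero at infinity: ½mv²_min + U = 0, so ½mv²_min = −U = |kQq|/r.
|U| = |kQq|/r = (8.99×10⁹ N·m²/C²)(2.71×10⁻⁶)(2.73×10⁻⁶)/(0.402) = 0.165 J.
v_min = √(2|U|/m) = √(2·0.165/0.0332) = 3.16 m/s.

3.16 m/s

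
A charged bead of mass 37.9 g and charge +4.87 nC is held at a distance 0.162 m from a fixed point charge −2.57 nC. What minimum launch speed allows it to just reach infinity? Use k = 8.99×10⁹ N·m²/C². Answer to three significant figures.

6.05×10⁻³ m/s

To just escape, total mechanical energy must reach zero at infinity: ½mv²_min + U = 0, so ½mv²_min = −U = |kQq|/r.
|U| = |kQq|/r = (8.99×10⁹ N·m²/C²)(2.57×10⁻⁹)(4.87×10⁻⁹)/(0.162) = 6.95×10⁻⁷ J.
v_min = √(2|U|/m) = √(2·6.95×10⁻⁷/0.0379) = 6.05×10⁻³ m/s.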